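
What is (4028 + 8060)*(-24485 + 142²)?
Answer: -52232248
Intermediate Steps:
(4028 + 8060)*(-24485 + 142²) = 12088*(-24485 + 20164) = 12088*(-4321) = -52232248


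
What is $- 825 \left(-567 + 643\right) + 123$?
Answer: $-62577$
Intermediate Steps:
$- 825 \left(-567 + 643\right) + 123 = \left(-825\right) 76 + 123 = -62700 + 123 = -62577$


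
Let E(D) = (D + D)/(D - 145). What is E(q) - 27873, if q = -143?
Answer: -4013569/144 ≈ -27872.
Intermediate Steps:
E(D) = 2*D/(-145 + D) (E(D) = (2*D)/(-145 + D) = 2*D/(-145 + D))
E(q) - 27873 = 2*(-143)/(-145 - 143) - 27873 = 2*(-143)/(-288) - 27873 = 2*(-143)*(-1/288) - 27873 = 143/144 - 27873 = -4013569/144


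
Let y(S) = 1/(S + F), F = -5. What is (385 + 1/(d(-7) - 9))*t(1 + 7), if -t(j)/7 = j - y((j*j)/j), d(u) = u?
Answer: -330533/16 ≈ -20658.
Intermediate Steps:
y(S) = 1/(-5 + S) (y(S) = 1/(S - 5) = 1/(-5 + S))
t(j) = -7*j + 7/(-5 + j) (t(j) = -7*(j - 1/(-5 + (j*j)/j)) = -7*(j - 1/(-5 + j²/j)) = -7*(j - 1/(-5 + j)) = -7*j + 7/(-5 + j))
(385 + 1/(d(-7) - 9))*t(1 + 7) = (385 + 1/(-7 - 9))*(7*(1 - (1 + 7)*(-5 + (1 + 7)))/(-5 + (1 + 7))) = (385 + 1/(-16))*(7*(1 - 1*8*(-5 + 8))/(-5 + 8)) = (385 - 1/16)*(7*(1 - 1*8*3)/3) = 6159*(7*(⅓)*(1 - 24))/16 = 6159*(7*(⅓)*(-23))/16 = (6159/16)*(-161/3) = -330533/16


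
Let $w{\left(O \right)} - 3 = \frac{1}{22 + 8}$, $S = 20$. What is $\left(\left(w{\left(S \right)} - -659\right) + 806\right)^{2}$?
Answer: $\frac{1939609681}{900} \approx 2.1551 \cdot 10^{6}$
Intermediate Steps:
$w{\left(O \right)} = \frac{91}{30}$ ($w{\left(O \right)} = 3 + \frac{1}{22 + 8} = 3 + \frac{1}{30} = \frac{91}{30}$)
$\left(\left(w{\left(S \right)} - -659\right) + 806\right)^{2} = \left(\left(\frac{91}{30} - -659\right) + 806\right)^{2} = \left(\left(\frac{91}{30} + 659\right) + 806\right)^{2} = \left(\frac{19861}{30} + 806\right)^{2} = \left(\frac{44041}{30}\right)^{2} = \frac{1939609681}{900}$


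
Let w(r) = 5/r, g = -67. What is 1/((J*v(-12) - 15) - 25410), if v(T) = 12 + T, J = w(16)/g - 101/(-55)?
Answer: -1/25425 ≈ -3.9331e-5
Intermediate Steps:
J = 107997/58960 (J = (5/16)/(-67) - 101/(-55) = (5*(1/16))*(-1/67) - 101*(-1/55) = (5/16)*(-1/67) + 101/55 = -5/1072 + 101/55 = 107997/58960 ≈ 1.8317)
1/((J*v(-12) - 15) - 25410) = 1/((107997*(12 - 12)/58960 - 15) - 25410) = 1/(((107997/58960)*0 - 15) - 25410) = 1/((0 - 15) - 25410) = 1/(-15 - 25410) = 1/(-25425) = -1/25425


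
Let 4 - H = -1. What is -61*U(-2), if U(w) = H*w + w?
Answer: 732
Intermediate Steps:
H = 5 (H = 4 - 1*(-1) = 4 + 1 = 5)
U(w) = 6*w (U(w) = 5*w + w = 6*w)
-61*U(-2) = -366*(-2) = -61*(-12) = 732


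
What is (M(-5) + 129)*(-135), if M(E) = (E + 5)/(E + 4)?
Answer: -17415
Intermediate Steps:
M(E) = (5 + E)/(4 + E)
(M(-5) + 129)*(-135) = ((5 - 5)/(4 - 5) + 129)*(-135) = (0/(-1) + 129)*(-135) = (-1*0 + 129)*(-135) = (0 + 129)*(-135) = 129*(-135) = -17415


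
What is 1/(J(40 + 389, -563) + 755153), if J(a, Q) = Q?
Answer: 1/754590 ≈ 1.3252e-6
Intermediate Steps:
1/(J(40 + 389, -563) + 755153) = 1/(-563 + 755153) = 1/754590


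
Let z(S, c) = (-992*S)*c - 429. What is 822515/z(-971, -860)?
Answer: -822515/828379949 ≈ -0.00099292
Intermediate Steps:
z(S, c) = -429 - 992*S*c (z(S, c) = -992*S*c - 429 = -429 - 992*S*c)
822515/z(-971, -860) = 822515/(-429 - 992*(-971)*(-860)) = 822515/(-429 - 828379520) = 822515/(-828379949) = 822515*(-1/828379949) = -822515/828379949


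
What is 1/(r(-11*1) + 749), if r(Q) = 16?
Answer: 1/765 ≈ 0.0013072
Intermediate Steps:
1/(r(-11*1) + 749) = 1/(16 + 749) = 1/765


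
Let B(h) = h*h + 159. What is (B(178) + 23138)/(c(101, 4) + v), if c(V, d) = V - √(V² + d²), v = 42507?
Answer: 2342630448/1815431447 + 54981*√10217/1815431447 ≈ 1.2935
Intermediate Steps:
B(h) = 159 + h² (B(h) = h² + 159 = 159 + h²)
(B(178) + 23138)/(c(101, 4) + v) = ((159 + 178²) + 23138)/((101 - √(101² + 4²)) + 42507) = ((159 + 31684) + 23138)/((101 - √(10201 + 16)) + 42507) = (31843 + 23138)/((101 - √10217) + 42507) = 54981/(42608 - √10217)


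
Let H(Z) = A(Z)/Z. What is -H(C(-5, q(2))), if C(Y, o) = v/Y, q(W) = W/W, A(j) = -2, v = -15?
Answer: ⅔ ≈ 0.66667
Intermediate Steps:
q(W) = 1
C(Y, o) = -15/Y
H(Z) = -2/Z
-H(C(-5, q(2))) = -(-2)/((-15/(-5))) = -(-2)/((-15*(-⅕))) = -(-2)/3 = -1*(-⅔) = ⅔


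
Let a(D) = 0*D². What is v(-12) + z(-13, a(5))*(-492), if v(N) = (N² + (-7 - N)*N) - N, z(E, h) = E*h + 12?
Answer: -5808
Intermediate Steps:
a(D) = 0
z(E, h) = 12 + E*h
v(N) = N² - N + N*(-7 - N) (v(N) = (N² + N*(-7 - N)) - N = N² - N + N*(-7 - N))
v(-12) + z(-13, a(5))*(-492) = -8*(-12) + (12 - 13*0)*(-492) = 96 + (12 + 0)*(-492) = 96 + 12*(-492) = 96 - 5904 = -5808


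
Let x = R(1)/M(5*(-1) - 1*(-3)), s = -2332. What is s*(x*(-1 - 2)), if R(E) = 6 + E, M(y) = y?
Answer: -24486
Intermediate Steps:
x = -7/2 (x = (6 + 1)/(5*(-1) - 1*(-3)) = 7/(-5 + 3) = 7/(-2) = 7*(-½) = -7/2 ≈ -3.5000)
s*(x*(-1 - 2)) = -(-8162)*(-1 - 2) = -(-8162)*(-3) = -2332*21/2 = -24486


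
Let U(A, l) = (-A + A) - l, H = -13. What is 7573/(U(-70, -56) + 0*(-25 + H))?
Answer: 7573/56 ≈ 135.23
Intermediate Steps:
U(A, l) = -l (U(A, l) = 0 - l = -l)
7573/(U(-70, -56) + 0*(-25 + H)) = 7573/(-1*(-56) + 0*(-25 - 13)) = 7573/(56 + 0*(-38)) = 7573/(56 + 0) = 7573/56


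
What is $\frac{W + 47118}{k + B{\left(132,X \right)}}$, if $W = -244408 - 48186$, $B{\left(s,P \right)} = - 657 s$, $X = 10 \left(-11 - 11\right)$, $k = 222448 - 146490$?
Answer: $\frac{17534}{769} \approx 22.801$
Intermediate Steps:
$k = 75958$ ($k = 222448 - 146490 = 75958$)
$X = -220$ ($X = 10 \left(-22\right) = -220$)
$W = -292594$ ($W = -244408 - 48186 = -292594$)
$\frac{W + 47118}{k + B{\left(132,X \right)}} = \frac{-292594 + 47118}{75958 - 86724} = - \frac{245476}{75958 - 86724} = - \frac{245476}{-10766} = \left(-245476\right) \left(- \frac{1}{10766}\right) = \frac{17534}{769}$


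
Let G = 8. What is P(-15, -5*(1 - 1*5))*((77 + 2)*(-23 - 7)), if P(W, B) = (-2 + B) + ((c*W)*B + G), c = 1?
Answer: 649380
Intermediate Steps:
P(W, B) = 6 + B + B*W (P(W, B) = (-2 + B) + ((1*W)*B + 8) = (-2 + B) + (W*B + 8) = (-2 + B) + (B*W + 8) = (-2 + B) + (8 + B*W) = 6 + B + B*W)
P(-15, -5*(1 - 1*5))*((77 + 2)*(-23 - 7)) = (6 - 5*(1 - 1*5) - 5*(1 - 1*5)*(-15))*((77 + 2)*(-23 - 7)) = (6 - 5*(1 - 5) - 5*(1 - 5)*(-15))*(79*(-30)) = (6 - 5*(-4) - 5*(-4)*(-15))*(-2370) = (6 + 20 + 20*(-15))*(-2370) = (6 + 20 - 300)*(-2370) = -274*(-2370) = 649380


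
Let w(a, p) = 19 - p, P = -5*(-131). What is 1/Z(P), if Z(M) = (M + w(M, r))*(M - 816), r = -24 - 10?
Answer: -1/113988 ≈ -8.7729e-6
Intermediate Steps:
r = -34
P = 655
Z(M) = (-816 + M)*(53 + M) (Z(M) = (M + (19 - 1*(-34)))*(M - 816) = (M + (19 + 34))*(-816 + M) = (M + 53)*(-816 + M) = (53 + M)*(-816 + M) = (-816 + M)*(53 + M))
1/Z(P) = 1/(-43248 + 655² - 763*655) = 1/(-43248 + 429025 - 499765) = 1/(-113988) = -1/113988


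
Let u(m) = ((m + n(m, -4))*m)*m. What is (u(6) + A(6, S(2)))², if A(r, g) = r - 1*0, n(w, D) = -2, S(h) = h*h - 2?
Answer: 22500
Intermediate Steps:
S(h) = -2 + h² (S(h) = h² - 2 = -2 + h²)
A(r, g) = r (A(r, g) = r + 0 = r)
u(m) = m²*(-2 + m) (u(m) = ((m - 2)*m)*m = ((-2 + m)*m)*m = (m*(-2 + m))*m = m²*(-2 + m))
(u(6) + A(6, S(2)))² = (6²*(-2 + 6) + 6)² = (36*4 + 6)² = (144 + 6)² = 150² = 22500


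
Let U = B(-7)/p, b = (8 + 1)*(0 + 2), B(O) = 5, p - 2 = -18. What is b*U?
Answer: -45/8 ≈ -5.6250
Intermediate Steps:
p = -16 (p = 2 - 18 = -16)
b = 18 (b = 9*2 = 18)
U = -5/16 (U = 5/(-16) = 5*(-1/16) = -5/16 ≈ -0.31250)
b*U = 18*(-5/16) = -45/8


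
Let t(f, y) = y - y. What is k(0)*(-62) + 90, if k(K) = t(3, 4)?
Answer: 90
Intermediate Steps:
t(f, y) = 0
k(K) = 0
k(0)*(-62) + 90 = 0*(-62) + 90 = 0 + 90 = 90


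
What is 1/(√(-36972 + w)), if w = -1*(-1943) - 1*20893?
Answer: -I*√55922/55922 ≈ -0.0042287*I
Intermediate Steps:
w = -18950 (w = 1943 - 20893 = -18950)
1/(√(-36972 + w)) = 1/(√(-36972 - 18950)) = 1/(√(-55922)) = 1/(I*√55922) = -I*√55922/55922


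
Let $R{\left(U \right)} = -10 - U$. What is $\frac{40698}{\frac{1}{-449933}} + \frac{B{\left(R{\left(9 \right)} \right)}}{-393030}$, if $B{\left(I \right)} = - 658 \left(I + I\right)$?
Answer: $- \frac{3598459511092012}{196515} \approx -1.8311 \cdot 10^{10}$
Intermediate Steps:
$B{\left(I \right)} = - 1316 I$ ($B{\left(I \right)} = - 658 \cdot 2 I = - 1316 I$)
$\frac{40698}{\frac{1}{-449933}} + \frac{B{\left(R{\left(9 \right)} \right)}}{-393030} = \frac{40698}{\frac{1}{-449933}} + \frac{\left(-1316\right) \left(-10 - 9\right)}{-393030} = \frac{40698}{- \frac{1}{449933}} + - 1316 \left(-10 - 9\right) \left(- \frac{1}{393030}\right) = 40698 \left(-449933\right) + \left(-1316\right) \left(-19\right) \left(- \frac{1}{393030}\right) = -18311373234 + 25004 \left(- \frac{1}{393030}\right) = -18311373234 - \frac{12502}{196515} = - \frac{3598459511092012}{196515}$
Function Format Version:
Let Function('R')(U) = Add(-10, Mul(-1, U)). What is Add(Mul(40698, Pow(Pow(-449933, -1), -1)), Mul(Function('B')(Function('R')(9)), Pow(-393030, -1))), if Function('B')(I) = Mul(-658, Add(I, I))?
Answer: Rational(-3598459511092012, 196515) ≈ -1.8311e+10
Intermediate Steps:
Function('B')(I) = Mul(-1316, I) (Function('B')(I) = Mul(-658, Mul(2, I)) = Mul(-1316, I))
Add(Mul(40698, Pow(Pow(-449933, -1), -1)), Mul(Function('B')(Function('R')(9)), Pow(-393030, -1))) = Add(Mul(40698, Pow(Pow(-449933, -1), -1)), Mul(Mul(-1316, Add(-10, Mul(-1, 9))), Pow(-393030, -1))) = Add(Mul(40698, Pow(Rational(-1, 449933), -1)), Mul(Mul(-1316, Add(-10, -9)), Rational(-1, 393030))) = Add(Mul(40698, -449933), Mul(Mul(-1316, -19), Rational(-1, 393030))) = Add(-18311373234, Mul(25004, Rational(-1, 393030))) = Add(-18311373234, Rational(-12502, 196515)) = Rational(-3598459511092012, 196515)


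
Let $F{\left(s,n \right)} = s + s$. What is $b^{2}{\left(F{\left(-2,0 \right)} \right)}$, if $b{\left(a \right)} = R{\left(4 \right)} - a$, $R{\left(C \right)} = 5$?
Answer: $81$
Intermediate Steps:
$F{\left(s,n \right)} = 2 s$
$b{\left(a \right)} = 5 - a$
$b^{2}{\left(F{\left(-2,0 \right)} \right)} = \left(5 - 2 \left(-2\right)\right)^{2} = \left(5 - -4\right)^{2} = \left(5 + 4\right)^{2} = 9^{2} = 81$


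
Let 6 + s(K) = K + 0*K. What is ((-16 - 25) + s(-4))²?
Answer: 2601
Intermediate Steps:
s(K) = -6 + K (s(K) = -6 + (K + 0*K) = -6 + (K + 0) = -6 + K)
((-16 - 25) + s(-4))² = ((-16 - 25) + (-6 - 4))² = (-41 - 10)² = (-51)² = 2601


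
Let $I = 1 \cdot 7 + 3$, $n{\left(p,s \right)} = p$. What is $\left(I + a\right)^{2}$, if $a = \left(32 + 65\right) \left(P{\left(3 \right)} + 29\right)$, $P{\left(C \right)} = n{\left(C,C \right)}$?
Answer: $9696996$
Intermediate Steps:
$P{\left(C \right)} = C$
$I = 10$ ($I = 7 + 3 = 10$)
$a = 3104$ ($a = \left(32 + 65\right) \left(3 + 29\right) = 97 \cdot 32 = 3104$)
$\left(I + a\right)^{2} = \left(10 + 3104\right)^{2} = 3114^{2} = 9696996$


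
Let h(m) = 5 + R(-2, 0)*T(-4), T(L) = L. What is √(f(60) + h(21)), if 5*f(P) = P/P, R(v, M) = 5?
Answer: I*√370/5 ≈ 3.8471*I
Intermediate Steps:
f(P) = ⅕ (f(P) = (P/P)/5 = (⅕)*1 = ⅕)
h(m) = -15 (h(m) = 5 + 5*(-4) = 5 - 20 = -15)
√(f(60) + h(21)) = √(⅕ - 15) = √(-74/5) = I*√370/5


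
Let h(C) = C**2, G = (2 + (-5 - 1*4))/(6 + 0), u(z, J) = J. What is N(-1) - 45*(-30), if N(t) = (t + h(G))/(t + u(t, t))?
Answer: 97187/72 ≈ 1349.8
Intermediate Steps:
G = -7/6 (G = (2 + (-5 - 4))/6 = (2 - 9)*(1/6) = -7*1/6 = -7/6 ≈ -1.1667)
N(t) = (49/36 + t)/(2*t) (N(t) = (t + (-7/6)**2)/(t + t) = (t + 49/36)/((2*t)) = (49/36 + t)*(1/(2*t)) = (49/36 + t)/(2*t))
N(-1) - 45*(-30) = (1/72)*(49 + 36*(-1))/(-1) - 45*(-30) = (1/72)*(-1)*(49 - 36) + 1350 = (1/72)*(-1)*13 + 1350 = -13/72 + 1350 = 97187/72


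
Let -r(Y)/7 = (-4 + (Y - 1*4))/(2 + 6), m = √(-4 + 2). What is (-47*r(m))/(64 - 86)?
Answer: 329/22 - 329*I*√2/176 ≈ 14.955 - 2.6436*I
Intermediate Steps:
m = I*√2 (m = √(-2) = I*√2 ≈ 1.4142*I)
r(Y) = 7 - 7*Y/8 (r(Y) = -7*(-4 + (Y - 1*4))/(2 + 6) = -7*(-4 + (Y - 4))/8 = -7*(-4 + (-4 + Y))/8 = -7*(-8 + Y)/8 = -7*(-1 + Y/8) = 7 - 7*Y/8)
(-47*r(m))/(64 - 86) = (-47*(7 - 7*I*√2/8))/(64 - 86) = -47*(7 - 7*I*√2/8)/(-22) = (-329 + 329*I*√2/8)*(-1/22) = 329/22 - 329*I*√2/176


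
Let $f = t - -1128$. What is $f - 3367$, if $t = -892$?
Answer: $-3131$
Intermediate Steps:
$f = 236$ ($f = -892 - -1128 = -892 + 1128 = 236$)
$f - 3367 = 236 - 3367 = -3131$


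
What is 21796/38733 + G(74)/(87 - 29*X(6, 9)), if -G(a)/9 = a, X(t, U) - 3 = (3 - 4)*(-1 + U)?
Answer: -10369753/4493028 ≈ -2.3080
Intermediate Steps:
X(t, U) = 4 - U (X(t, U) = 3 + (3 - 4)*(-1 + U) = 3 - (-1 + U) = 3 + (1 - U) = 4 - U)
G(a) = -9*a
21796/38733 + G(74)/(87 - 29*X(6, 9)) = 21796/38733 + (-9*74)/(87 - 29*(4 - 1*9)) = 21796*(1/38733) - 666/(87 - 29*(4 - 9)) = 21796/38733 - 666/(87 - 29*(-5)) = 21796/38733 - 666/(87 + 145) = 21796/38733 - 666/232 = 21796/38733 - 666*1/232 = 21796/38733 - 333/116 = -10369753/4493028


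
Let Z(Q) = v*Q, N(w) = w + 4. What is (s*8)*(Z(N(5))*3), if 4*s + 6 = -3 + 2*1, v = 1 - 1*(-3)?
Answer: -1512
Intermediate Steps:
N(w) = 4 + w
v = 4 (v = 1 + 3 = 4)
Z(Q) = 4*Q
s = -7/4 (s = -3/2 + (-3 + 2*1)/4 = -3/2 + (-3 + 2)/4 = -3/2 + (1/4)*(-1) = -3/2 - 1/4 = -7/4 ≈ -1.7500)
(s*8)*(Z(N(5))*3) = (-7/4*8)*((4*(4 + 5))*3) = -14*4*9*3 = -504*3 = -14*108 = -1512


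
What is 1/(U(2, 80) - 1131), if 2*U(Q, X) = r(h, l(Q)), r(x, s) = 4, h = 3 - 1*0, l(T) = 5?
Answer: -1/1129 ≈ -0.00088574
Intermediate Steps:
h = 3 (h = 3 + 0 = 3)
U(Q, X) = 2 (U(Q, X) = (½)*4 = 2)
1/(U(2, 80) - 1131) = 1/(2 - 1131) = 1/(-1129) = -1/1129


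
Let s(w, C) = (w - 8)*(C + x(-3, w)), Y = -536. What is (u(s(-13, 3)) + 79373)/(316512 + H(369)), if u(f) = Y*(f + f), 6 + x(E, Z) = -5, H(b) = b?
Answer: -100723/316881 ≈ -0.31786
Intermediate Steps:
x(E, Z) = -11 (x(E, Z) = -6 - 5 = -11)
s(w, C) = (-11 + C)*(-8 + w) (s(w, C) = (w - 8)*(C - 11) = (-8 + w)*(-11 + C) = (-11 + C)*(-8 + w))
u(f) = -1072*f (u(f) = -536*(f + f) = -1072*f)
(u(s(-13, 3)) + 79373)/(316512 + H(369)) = (-1072*(88 - 11*(-13) - 8*3 + 3*(-13)) + 79373)/(316512 + 369) = (-1072*(88 + 143 - 24 - 39) + 79373)/316881 = (-1072*168 + 79373)*(1/316881) = (-180096 + 79373)*(1/316881) = -100723*1/316881 = -100723/316881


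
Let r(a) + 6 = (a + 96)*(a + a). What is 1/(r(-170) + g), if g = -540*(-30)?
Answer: 1/41354 ≈ 2.4181e-5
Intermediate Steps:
r(a) = -6 + 2*a*(96 + a) (r(a) = -6 + (a + 96)*(a + a) = -6 + (96 + a)*(2*a) = -6 + 2*a*(96 + a))
g = 16200
1/(r(-170) + g) = 1/((-6 + 2*(-170)² + 192*(-170)) + 16200) = 1/((-6 + 2*28900 - 32640) + 16200) = 1/((-6 + 57800 - 32640) + 16200) = 1/(25154 + 16200) = 1/41354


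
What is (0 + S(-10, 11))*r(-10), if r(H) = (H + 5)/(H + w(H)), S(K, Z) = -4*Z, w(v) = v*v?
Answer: 22/9 ≈ 2.4444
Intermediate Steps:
w(v) = v**2
r(H) = (5 + H)/(H + H**2) (r(H) = (H + 5)/(H + H**2) = (5 + H)/(H + H**2))
(0 + S(-10, 11))*r(-10) = (0 - 4*11)*((5 - 10)/((-10)*(1 - 10))) = (0 - 44)*(-1/10*(-5)/(-9)) = -(-22)*(-1)*(-5)/(5*9) = -44*(-1/18) = 22/9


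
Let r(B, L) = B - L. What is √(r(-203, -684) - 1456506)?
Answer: 5*I*√58241 ≈ 1206.7*I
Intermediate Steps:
√(r(-203, -684) - 1456506) = √((-203 - 1*(-684)) - 1456506) = √((-203 + 684) - 1456506) = √(481 - 1456506) = √(-1456025) = 5*I*√58241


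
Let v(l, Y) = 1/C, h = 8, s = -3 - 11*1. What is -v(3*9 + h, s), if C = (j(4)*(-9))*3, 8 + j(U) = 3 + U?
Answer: -1/27 ≈ -0.037037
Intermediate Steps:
j(U) = -5 + U (j(U) = -8 + (3 + U) = -5 + U)
s = -14 (s = -3 - 11 = -14)
C = 27 (C = ((-5 + 4)*(-9))*3 = -1*(-9)*3 = 9*3 = 27)
v(l, Y) = 1/27
-v(3*9 + h, s) = -1*1/27 = -1/27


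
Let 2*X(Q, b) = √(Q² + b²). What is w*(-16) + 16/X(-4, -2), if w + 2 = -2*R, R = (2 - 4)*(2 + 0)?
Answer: -96 + 16*√5/5 ≈ -88.845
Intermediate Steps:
R = -4 (R = -2*2 = -4)
w = 6 (w = -2 - 2*(-4) = -2 + 8 = 6)
X(Q, b) = √(Q² + b²)/2
w*(-16) + 16/X(-4, -2) = 6*(-16) + 16/((√((-4)² + (-2)²)/2)) = -96 + 16/((√(16 + 4)/2)) = -96 + 16/((√20/2)) = -96 + 16/(((2*√5)/2)) = -96 + 16/(√5) = -96 + 16*(√5/5) = -96 + 16*√5/5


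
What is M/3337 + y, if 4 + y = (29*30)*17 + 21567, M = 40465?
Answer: 121350426/3337 ≈ 36365.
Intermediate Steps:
y = 36353 (y = -4 + ((29*30)*17 + 21567) = -4 + (870*17 + 21567) = -4 + (14790 + 21567) = -4 + 36357 = 36353)
M/3337 + y = 40465/3337 + 36353 = 121350426/3337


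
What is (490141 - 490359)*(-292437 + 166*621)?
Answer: 41278518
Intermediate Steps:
(490141 - 490359)*(-292437 + 166*621) = -218*(-292437 + 103086) = -218*(-189351) = 41278518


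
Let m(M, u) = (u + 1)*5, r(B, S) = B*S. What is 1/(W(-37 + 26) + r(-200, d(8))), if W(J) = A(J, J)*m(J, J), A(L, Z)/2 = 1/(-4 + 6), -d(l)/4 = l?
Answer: 1/6350 ≈ 0.00015748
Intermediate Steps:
d(l) = -4*l
A(L, Z) = 1 (A(L, Z) = 2/(-4 + 6) = 2/2 = 2*(½) = 1)
m(M, u) = 5 + 5*u (m(M, u) = (1 + u)*5 = 5 + 5*u)
W(J) = 5 + 5*J (W(J) = 1*(5 + 5*J) = 5 + 5*J)
1/(W(-37 + 26) + r(-200, d(8))) = 1/((5 + 5*(-37 + 26)) - (-800)*8) = 1/((5 + 5*(-11)) - 200*(-32)) = 1/((5 - 55) + 6400) = 1/(-50 + 6400) = 1/6350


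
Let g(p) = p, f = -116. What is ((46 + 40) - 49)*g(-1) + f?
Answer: -153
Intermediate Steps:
((46 + 40) - 49)*g(-1) + f = ((46 + 40) - 49)*(-1) - 116 = (86 - 49)*(-1) - 116 = 37*(-1) - 116 = -37 - 116 = -153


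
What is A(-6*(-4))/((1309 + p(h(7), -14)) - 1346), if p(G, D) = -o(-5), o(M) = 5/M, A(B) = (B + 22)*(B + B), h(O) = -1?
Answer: -184/3 ≈ -61.333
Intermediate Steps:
A(B) = 2*B*(22 + B) (A(B) = (22 + B)*(2*B) = 2*B*(22 + B))
p(G, D) = 1 (p(G, D) = -5/(-5) = -5*(-1)/5 = -1*(-1) = 1)
A(-6*(-4))/((1309 + p(h(7), -14)) - 1346) = (2*(-6*(-4))*(22 - 6*(-4)))/((1309 + 1) - 1346) = (2*24*(22 + 24))/(1310 - 1346) = (2*24*46)/(-36) = 2208*(-1/36) = -184/3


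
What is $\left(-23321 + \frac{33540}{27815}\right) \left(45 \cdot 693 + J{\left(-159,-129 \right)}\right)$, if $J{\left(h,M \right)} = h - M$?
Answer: $- \frac{4041676307325}{5563} \approx -7.2653 \cdot 10^{8}$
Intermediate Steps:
$\left(-23321 + \frac{33540}{27815}\right) \left(45 \cdot 693 + J{\left(-159,-129 \right)}\right) = \left(-23321 + \frac{33540}{27815}\right) \left(45 \cdot 693 - 30\right) = \left(-23321 + 33540 \cdot \frac{1}{27815}\right) \left(31185 + \left(-159 + 129\right)\right) = \left(-23321 + \frac{6708}{5563}\right) \left(31185 - 30\right) = \left(- \frac{129728015}{5563}\right) 31155 = - \frac{4041676307325}{5563}$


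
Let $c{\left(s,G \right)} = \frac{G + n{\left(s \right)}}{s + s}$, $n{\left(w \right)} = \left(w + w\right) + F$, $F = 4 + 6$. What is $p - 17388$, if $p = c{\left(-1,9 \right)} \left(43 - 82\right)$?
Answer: $- \frac{34113}{2} \approx -17057.0$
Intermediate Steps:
$F = 10$
$n{\left(w \right)} = 10 + 2 w$ ($n{\left(w \right)} = \left(w + w\right) + 10 = 2 w + 10 = 10 + 2 w$)
$c{\left(s,G \right)} = \frac{10 + G + 2 s}{2 s}$ ($c{\left(s,G \right)} = \frac{G + \left(10 + 2 s\right)}{s + s} = \frac{10 + G + 2 s}{2 s}$)
$p = \frac{663}{2}$ ($p = \frac{5 - 1 + \frac{1}{2} \cdot 9}{-1} \left(43 - 82\right) = - (5 - 1 + \frac{9}{2}) \left(-39\right) = \left(-1\right) \frac{17}{2} \left(-39\right) = \left(- \frac{17}{2}\right) \left(-39\right) = \frac{663}{2} \approx 331.5$)
$p - 17388 = \frac{663}{2} - 17388 = - \frac{34113}{2}$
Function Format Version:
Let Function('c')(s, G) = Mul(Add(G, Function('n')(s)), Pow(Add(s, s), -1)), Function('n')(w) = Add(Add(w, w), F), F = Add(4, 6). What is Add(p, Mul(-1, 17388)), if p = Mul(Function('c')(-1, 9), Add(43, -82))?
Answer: Rational(-34113, 2) ≈ -17057.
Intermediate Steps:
F = 10
Function('n')(w) = Add(10, Mul(2, w)) (Function('n')(w) = Add(Add(w, w), 10) = Add(Mul(2, w), 10) = Add(10, Mul(2, w)))
Function('c')(s, G) = Mul(Rational(1, 2), Pow(s, -1), Add(10, G, Mul(2, s))) (Function('c')(s, G) = Mul(Add(G, Add(10, Mul(2, s))), Pow(Add(s, s), -1)) = Mul(Add(10, G, Mul(2, s)), Pow(Mul(2, s), -1)) = Mul(Add(10, G, Mul(2, s)), Mul(Rational(1, 2), Pow(s, -1))) = Mul(Rational(1, 2), Pow(s, -1), Add(10, G, Mul(2, s))))
p = Rational(663, 2) (p = Mul(Mul(Pow(-1, -1), Add(5, -1, Mul(Rational(1, 2), 9))), Add(43, -82)) = Mul(Mul(-1, Add(5, -1, Rational(9, 2))), -39) = Mul(Mul(-1, Rational(17, 2)), -39) = Mul(Rational(-17, 2), -39) = Rational(663, 2) ≈ 331.50)
Add(p, Mul(-1, 17388)) = Add(Rational(663, 2), Mul(-1, 17388)) = Add(Rational(663, 2), -17388) = Rational(-34113, 2)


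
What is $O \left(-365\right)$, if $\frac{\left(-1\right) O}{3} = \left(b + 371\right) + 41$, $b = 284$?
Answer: $762120$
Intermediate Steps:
$O = -2088$ ($O = - 3 \left(\left(284 + 371\right) + 41\right) = - 3 \left(655 + 41\right) = \left(-3\right) 696 = -2088$)
$O \left(-365\right) = \left(-2088\right) \left(-365\right) = 762120$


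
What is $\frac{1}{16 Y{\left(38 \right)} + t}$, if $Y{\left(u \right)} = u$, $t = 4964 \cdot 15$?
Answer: $\frac{1}{75068} \approx 1.3321 \cdot 10^{-5}$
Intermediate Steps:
$t = 74460$
$\frac{1}{16 Y{\left(38 \right)} + t} = \frac{1}{16 \cdot 38 + 74460} = \frac{1}{608 + 74460} = \frac{1}{75068}$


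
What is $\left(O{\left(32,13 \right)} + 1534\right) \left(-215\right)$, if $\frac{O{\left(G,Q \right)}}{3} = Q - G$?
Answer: $-317555$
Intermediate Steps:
$O{\left(G,Q \right)} = - 3 G + 3 Q$ ($O{\left(G,Q \right)} = 3 \left(Q - G\right) = - 3 G + 3 Q$)
$\left(O{\left(32,13 \right)} + 1534\right) \left(-215\right) = \left(\left(\left(-3\right) 32 + 3 \cdot 13\right) + 1534\right) \left(-215\right) = \left(\left(-96 + 39\right) + 1534\right) \left(-215\right) = \left(-57 + 1534\right) \left(-215\right) = 1477 \left(-215\right) = -317555$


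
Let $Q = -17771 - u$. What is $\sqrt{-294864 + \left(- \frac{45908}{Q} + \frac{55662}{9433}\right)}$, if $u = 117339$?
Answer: $\frac{2 i \sqrt{29934171002916517637105}}{637246315} \approx 543.01 i$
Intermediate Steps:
$Q = -135110$ ($Q = -17771 - 117339 = -135110$)
$\sqrt{-294864 + \left(- \frac{45908}{Q} + \frac{55662}{9433}\right)} = \sqrt{-294864 + \left(- \frac{45908}{-135110} + \frac{55662}{9433}\right)} = \sqrt{-294864 + \left(\left(-45908\right) \left(- \frac{1}{135110}\right) + 55662 \cdot \frac{1}{9433}\right)} = \sqrt{-294864 + \left(\frac{22954}{67555} + \frac{55662}{9433}\right)} = \sqrt{-294864 + \frac{3976771492}{637246315}} = \sqrt{- \frac{187897020654668}{637246315}} = \frac{2 i \sqrt{29934171002916517637105}}{637246315}$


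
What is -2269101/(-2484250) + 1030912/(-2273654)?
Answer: 68371248133/148640130250 ≈ 0.45998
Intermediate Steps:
-2269101/(-2484250) + 1030912/(-2273654) = -2269101*(-1/2484250) + 1030912*(-1/2273654) = 2269101/2484250 - 515456/1136827 = 68371248133/148640130250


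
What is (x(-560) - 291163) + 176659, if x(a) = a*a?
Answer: 199096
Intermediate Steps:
x(a) = a²
(x(-560) - 291163) + 176659 = ((-560)² - 291163) + 176659 = (313600 - 291163) + 176659 = 22437 + 176659 = 199096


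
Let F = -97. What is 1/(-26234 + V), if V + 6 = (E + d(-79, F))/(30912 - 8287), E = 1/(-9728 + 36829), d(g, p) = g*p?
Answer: -613160125/16089114005036 ≈ -3.8110e-5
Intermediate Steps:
E = 1/27101 ≈ 3.6899e-5
V = -3471285786/613160125 (V = -6 + (1/27101 - 79*(-97))/(30912 - 8287) = -6 + (1/27101 + 7663)/22625 = -6 + (207674964/27101)*(1/22625) = -6 + 207674964/613160125 = -3471285786/613160125 ≈ -5.6613)
1/(-26234 + V) = 1/(-26234 - 3471285786/613160125) = 1/(-16089114005036/613160125) = -613160125/16089114005036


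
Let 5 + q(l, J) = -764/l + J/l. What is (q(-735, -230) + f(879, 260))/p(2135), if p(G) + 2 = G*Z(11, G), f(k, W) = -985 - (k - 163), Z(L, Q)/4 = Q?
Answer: -89494/957227145 ≈ -9.3493e-5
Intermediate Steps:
Z(L, Q) = 4*Q
f(k, W) = -822 - k (f(k, W) = -985 - (-163 + k) = -985 + (163 - k) = -822 - k)
q(l, J) = -5 - 764/l + J/l (q(l, J) = -5 + (-764/l + J/l) = -5 - 764/l + J/l)
p(G) = -2 + 4*G² (p(G) = -2 + G*(4*G) = -2 + 4*G²)
(q(-735, -230) + f(879, 260))/p(2135) = ((-764 - 230 - 5*(-735))/(-735) + (-822 - 1*879))/(-2 + 4*2135²) = (-(-764 - 230 + 3675)/735 + (-822 - 879))/(-2 + 4*4558225) = (-1/735*2681 - 1701)/(-2 + 18232900) = (-383/105 - 1701)/18232898 = -178988/105*1/18232898 = -89494/957227145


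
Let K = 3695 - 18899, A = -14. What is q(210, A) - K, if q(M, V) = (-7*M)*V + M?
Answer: 35994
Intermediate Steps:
q(M, V) = M - 7*M*V (q(M, V) = -7*M*V + M = M - 7*M*V)
K = -15204
q(210, A) - K = 210*(1 - 7*(-14)) - 1*(-15204) = 210*(1 + 98) + 15204 = 210*99 + 15204 = 20790 + 15204 = 35994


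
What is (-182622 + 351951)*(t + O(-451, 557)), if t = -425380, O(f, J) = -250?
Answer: -72071502270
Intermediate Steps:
(-182622 + 351951)*(t + O(-451, 557)) = (-182622 + 351951)*(-425380 - 250) = 169329*(-425630) = -72071502270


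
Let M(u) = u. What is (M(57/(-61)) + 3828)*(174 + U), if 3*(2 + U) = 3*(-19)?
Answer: 35718003/61 ≈ 5.8554e+5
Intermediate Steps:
U = -21 (U = -2 + (3*(-19))/3 = -2 + (⅓)*(-57) = -2 - 19 = -21)
(M(57/(-61)) + 3828)*(174 + U) = (57/(-61) + 3828)*(174 - 21) = (57*(-1/61) + 3828)*153 = (-57/61 + 3828)*153 = (233451/61)*153 = 35718003/61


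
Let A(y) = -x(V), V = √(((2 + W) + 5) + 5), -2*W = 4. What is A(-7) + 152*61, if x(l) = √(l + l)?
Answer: 9272 - 2^(¾)*5^(¼) ≈ 9269.5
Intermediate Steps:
W = -2 (W = -½*4 = -2)
V = √10 (V = √(((2 - 2) + 5) + 5) = √((0 + 5) + 5) = √(5 + 5) = √10 ≈ 3.1623)
x(l) = √2*√l (x(l) = √(2*l) = √2*√l)
A(y) = -2^(¾)*5^(¼) (A(y) = -√2*√(√10) = -√2*10^(¼) = -2^(¾)*5^(¼))
A(-7) + 152*61 = -2^(¾)*5^(¼) + 152*61 = -2^(¾)*5^(¼) + 9272 = 9272 - 2^(¾)*5^(¼)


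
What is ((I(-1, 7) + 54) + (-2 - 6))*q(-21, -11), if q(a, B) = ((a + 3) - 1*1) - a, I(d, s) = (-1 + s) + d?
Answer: 102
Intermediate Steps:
I(d, s) = -1 + d + s
q(a, B) = 2 (q(a, B) = ((3 + a) - 1) - a = (2 + a) - a = 2)
((I(-1, 7) + 54) + (-2 - 6))*q(-21, -11) = (((-1 - 1 + 7) + 54) + (-2 - 6))*2 = ((5 + 54) - 8)*2 = (59 - 8)*2 = 51*2 = 102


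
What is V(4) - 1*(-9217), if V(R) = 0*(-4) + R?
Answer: 9221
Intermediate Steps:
V(R) = R (V(R) = 0 + R = R)
V(4) - 1*(-9217) = 4 - 1*(-9217) = 4 + 9217 = 9221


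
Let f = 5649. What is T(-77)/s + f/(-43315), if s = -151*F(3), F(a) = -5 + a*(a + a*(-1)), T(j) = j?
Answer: -304010/1308113 ≈ -0.23240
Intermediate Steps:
F(a) = -5 (F(a) = -5 + a*(a - a) = -5 + a*0 = -5 + 0 = -5)
s = 755 (s = -151*(-5) = 755)
T(-77)/s + f/(-43315) = -77/755 + 5649/(-43315) = -77*1/755 + 5649*(-1/43315) = -77/755 - 5649/43315 = -304010/1308113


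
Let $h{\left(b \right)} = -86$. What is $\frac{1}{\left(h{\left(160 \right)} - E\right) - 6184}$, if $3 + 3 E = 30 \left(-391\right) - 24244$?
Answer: $\frac{3}{17167} \approx 0.00017475$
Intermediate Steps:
$E = - \frac{35977}{3}$ ($E = -1 + \frac{30 \left(-391\right) - 24244}{3} = -1 + \frac{-11730 - 24244}{3} = -1 + \frac{1}{3} \left(-35974\right) = -1 - \frac{35974}{3} = - \frac{35977}{3} \approx -11992.0$)
$\frac{1}{\left(h{\left(160 \right)} - E\right) - 6184} = \frac{1}{\left(-86 - - \frac{35977}{3}\right) - 6184} = \frac{1}{\left(-86 + \frac{35977}{3}\right) - 6184} = \frac{1}{\frac{35719}{3} - 6184} = \frac{1}{\frac{17167}{3}} = \frac{3}{17167}$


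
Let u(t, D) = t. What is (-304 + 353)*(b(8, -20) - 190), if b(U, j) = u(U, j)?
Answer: -8918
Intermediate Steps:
b(U, j) = U
(-304 + 353)*(b(8, -20) - 190) = (-304 + 353)*(8 - 190) = 49*(-182) = -8918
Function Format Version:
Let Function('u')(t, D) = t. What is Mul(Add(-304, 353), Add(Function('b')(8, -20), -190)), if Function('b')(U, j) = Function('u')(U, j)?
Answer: -8918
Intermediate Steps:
Function('b')(U, j) = U
Mul(Add(-304, 353), Add(Function('b')(8, -20), -190)) = Mul(Add(-304, 353), Add(8, -190)) = Mul(49, -182) = -8918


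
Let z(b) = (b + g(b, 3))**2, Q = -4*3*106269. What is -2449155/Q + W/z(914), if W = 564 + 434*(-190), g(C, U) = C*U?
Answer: 339914505977/177553395048 ≈ 1.9144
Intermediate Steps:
W = -81896 (W = 564 - 82460 = -81896)
Q = -1275228 (Q = -12*106269 = -1275228)
z(b) = 16*b**2 (z(b) = (b + b*3)**2 = (b + 3*b)**2 = (4*b)**2 = 16*b**2)
-2449155/Q + W/z(914) = -2449155/(-1275228) - 81896/(16*914**2) = -2449155*(-1/1275228) - 81896/(16*835396) = 816385/425076 - 81896/13366336 = 816385/425076 - 81896*1/13366336 = 816385/425076 - 10237/1670792 = 339914505977/177553395048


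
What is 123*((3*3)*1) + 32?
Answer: 1139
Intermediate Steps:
123*((3*3)*1) + 32 = 123*(9*1) + 32 = 123*9 + 32 = 1107 + 32 = 1139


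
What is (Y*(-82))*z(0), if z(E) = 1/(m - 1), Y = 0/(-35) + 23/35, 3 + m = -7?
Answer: 1886/385 ≈ 4.8987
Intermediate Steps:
m = -10 (m = -3 - 7 = -10)
Y = 23/35 (Y = 0*(-1/35) + 23*(1/35) = 0 + 23/35 = 23/35 ≈ 0.65714)
z(E) = -1/11 (z(E) = 1/(-10 - 1) = 1/(-11) = -1/11)
(Y*(-82))*z(0) = ((23/35)*(-82))*(-1/11) = -1886/35*(-1/11) = 1886/385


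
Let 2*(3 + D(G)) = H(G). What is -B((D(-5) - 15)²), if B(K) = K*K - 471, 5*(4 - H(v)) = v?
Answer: -915985/16 ≈ -57249.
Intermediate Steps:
H(v) = 4 - v/5
D(G) = -1 - G/10 (D(G) = -3 + (4 - G/5)/2 = -3 + (2 - G/10) = -1 - G/10)
B(K) = -471 + K² (B(K) = K² - 471 = -471 + K²)
-B((D(-5) - 15)²) = -(-471 + (((-1 - ⅒*(-5)) - 15)²)²) = -(-471 + (((-1 + ½) - 15)²)²) = -(-471 + ((-½ - 15)²)²) = -(-471 + ((-31/2)²)²) = -(-471 + (961/4)²) = -(-471 + 923521/16) = -1*915985/16 = -915985/16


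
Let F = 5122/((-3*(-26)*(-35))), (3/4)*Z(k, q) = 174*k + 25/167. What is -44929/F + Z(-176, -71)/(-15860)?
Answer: 9372245522476/391333605 ≈ 23950.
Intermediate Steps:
Z(k, q) = 100/501 + 232*k (Z(k, q) = 4*(174*k + 25/167)/3 = 4*(25/167 + 174*k)/3 = 100/501 + 232*k)
F = -197/105 (F = 5122/((78*(-35))) = 5122/(-2730) = 5122*(-1/2730) = -197/105 ≈ -1.8762)
-44929/F + Z(-176, -71)/(-15860) = -44929/(-197/105) + (100/501 + 232*(-176))/(-15860) = -44929*(-105/197) + (100/501 - 40832)*(-1/15860) = 4717545/197 - 20456732/501*(-1/15860) = 4717545/197 + 5114183/1986465 = 9372245522476/391333605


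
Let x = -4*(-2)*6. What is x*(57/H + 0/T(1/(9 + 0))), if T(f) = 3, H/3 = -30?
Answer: -152/5 ≈ -30.400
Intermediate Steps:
H = -90 (H = 3*(-30) = -90)
x = 48 (x = 8*6 = 48)
x*(57/H + 0/T(1/(9 + 0))) = 48*(57/(-90) + 0/3) = 48*(57*(-1/90) + 0*(1/3)) = 48*(-19/30 + 0) = 48*(-19/30) = -152/5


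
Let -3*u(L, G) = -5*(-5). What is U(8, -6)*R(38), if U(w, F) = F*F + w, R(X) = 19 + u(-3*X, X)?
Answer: 1408/3 ≈ 469.33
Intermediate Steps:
u(L, G) = -25/3 (u(L, G) = -(-5)*(-5)/3 = -⅓*25 = -25/3)
R(X) = 32/3 (R(X) = 19 - 25/3 = 32/3)
U(w, F) = w + F² (U(w, F) = F² + w = w + F²)
U(8, -6)*R(38) = (8 + (-6)²)*(32/3) = (8 + 36)*(32/3) = 44*(32/3) = 1408/3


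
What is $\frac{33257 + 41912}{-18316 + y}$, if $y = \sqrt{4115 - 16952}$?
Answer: $- \frac{1376795404}{335488693} - \frac{75169 i \sqrt{12837}}{335488693} \approx -4.1039 - 0.025386 i$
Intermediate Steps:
$y = i \sqrt{12837}$ ($y = \sqrt{-12837} = i \sqrt{12837} \approx 113.3 i$)
$\frac{33257 + 41912}{-18316 + y} = \frac{33257 + 41912}{-18316 + i \sqrt{12837}} = \frac{75169}{-18316 + i \sqrt{12837}}$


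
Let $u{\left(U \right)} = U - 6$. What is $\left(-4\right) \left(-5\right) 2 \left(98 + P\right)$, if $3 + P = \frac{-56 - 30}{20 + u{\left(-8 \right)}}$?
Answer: $\frac{9680}{3} \approx 3226.7$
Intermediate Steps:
$u{\left(U \right)} = -6 + U$ ($u{\left(U \right)} = U - 6 = -6 + U$)
$P = - \frac{52}{3}$ ($P = -3 + \frac{-56 - 30}{20 - 14} = -3 - \frac{86}{20 - 14} = -3 - \frac{86}{6} = -3 - \frac{43}{3} = - \frac{52}{3} \approx -17.333$)
$\left(-4\right) \left(-5\right) 2 \left(98 + P\right) = \left(-4\right) \left(-5\right) 2 \left(98 - \frac{52}{3}\right) = 20 \cdot 2 \cdot \frac{242}{3} = 40 \cdot \frac{242}{3} = \frac{9680}{3}$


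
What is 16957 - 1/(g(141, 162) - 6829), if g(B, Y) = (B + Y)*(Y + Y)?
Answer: 1548903250/91343 ≈ 16957.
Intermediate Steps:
g(B, Y) = 2*Y*(B + Y) (g(B, Y) = (B + Y)*(2*Y) = 2*Y*(B + Y))
16957 - 1/(g(141, 162) - 6829) = 16957 - 1/(2*162*(141 + 162) - 6829) = 16957 - 1/(2*162*303 - 6829) = 16957 - 1/(98172 - 6829) = 16957 - 1/91343 = 1548903250/91343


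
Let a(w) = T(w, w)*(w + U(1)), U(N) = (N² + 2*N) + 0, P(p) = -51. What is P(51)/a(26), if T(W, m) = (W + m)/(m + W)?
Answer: -51/29 ≈ -1.7586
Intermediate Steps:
T(W, m) = 1 (T(W, m) = (W + m)/(W + m) = 1)
U(N) = N² + 2*N
a(w) = 3 + w (a(w) = 1*(w + 1*(2 + 1)) = 1*(w + 1*3) = 1*(w + 3) = 1*(3 + w) = 3 + w)
P(51)/a(26) = -51/(3 + 26) = -51/29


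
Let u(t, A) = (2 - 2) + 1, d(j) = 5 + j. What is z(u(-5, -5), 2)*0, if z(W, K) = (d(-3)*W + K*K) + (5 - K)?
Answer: 0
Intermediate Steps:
u(t, A) = 1 (u(t, A) = 0 + 1 = 1)
z(W, K) = 5 + K² - K + 2*W (z(W, K) = ((5 - 3)*W + K*K) + (5 - K) = (2*W + K²) + (5 - K) = (K² + 2*W) + (5 - K) = 5 + K² - K + 2*W)
z(u(-5, -5), 2)*0 = (5 + 2² - 1*2 + 2*1)*0 = (5 + 4 - 2 + 2)*0 = 9*0 = 0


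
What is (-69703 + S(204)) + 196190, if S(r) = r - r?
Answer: 126487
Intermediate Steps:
S(r) = 0
(-69703 + S(204)) + 196190 = (-69703 + 0) + 196190 = -69703 + 196190 = 126487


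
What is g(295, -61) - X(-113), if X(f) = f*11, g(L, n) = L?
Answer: 1538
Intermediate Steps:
X(f) = 11*f
g(295, -61) - X(-113) = 295 - 11*(-113) = 295 - 1*(-1243) = 295 + 1243 = 1538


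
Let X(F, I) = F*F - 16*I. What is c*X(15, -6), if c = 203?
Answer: 65163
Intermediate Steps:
X(F, I) = F**2 - 16*I
c*X(15, -6) = 203*(15**2 - 16*(-6)) = 203*(225 + 96) = 203*321 = 65163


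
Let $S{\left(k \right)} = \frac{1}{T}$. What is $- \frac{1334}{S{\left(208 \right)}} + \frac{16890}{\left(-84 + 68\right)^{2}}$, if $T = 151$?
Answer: $- \frac{25775107}{128} \approx -2.0137 \cdot 10^{5}$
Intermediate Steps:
$S{\left(k \right)} = \frac{1}{151}$
$- \frac{1334}{S{\left(208 \right)}} + \frac{16890}{\left(-84 + 68\right)^{2}} = - 1334 \frac{1}{\frac{1}{151}} + \frac{16890}{\left(-84 + 68\right)^{2}} = \left(-1334\right) 151 + \frac{16890}{\left(-16\right)^{2}} = -201434 + \frac{16890}{256} = -201434 + 16890 \cdot \frac{1}{256} = -201434 + \frac{8445}{128} = - \frac{25775107}{128}$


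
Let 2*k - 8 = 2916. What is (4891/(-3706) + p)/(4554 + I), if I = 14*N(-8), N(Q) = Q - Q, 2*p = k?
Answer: 2704195/16877124 ≈ 0.16023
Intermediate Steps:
k = 1462 (k = 4 + (1/2)*2916 = 4 + 1458 = 1462)
p = 731 (p = (1/2)*1462 = 731)
N(Q) = 0
I = 0 (I = 14*0 = 0)
(4891/(-3706) + p)/(4554 + I) = (4891/(-3706) + 731)/(4554 + 0) = (4891*(-1/3706) + 731)/4554 = (-4891/3706 + 731)*(1/4554) = (2704195/3706)*(1/4554) = 2704195/16877124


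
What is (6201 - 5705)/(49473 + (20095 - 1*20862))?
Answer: 248/24353 ≈ 0.010184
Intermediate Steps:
(6201 - 5705)/(49473 + (20095 - 1*20862)) = 496/(49473 + (20095 - 20862)) = 496/(49473 - 767) = 496/48706 = 496*(1/48706) = 248/24353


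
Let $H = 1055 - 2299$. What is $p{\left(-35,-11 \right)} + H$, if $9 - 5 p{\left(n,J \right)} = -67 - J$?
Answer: $-1231$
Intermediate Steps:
$p{\left(n,J \right)} = \frac{76}{5} + \frac{J}{5}$ ($p{\left(n,J \right)} = \frac{9}{5} - \frac{-67 - J}{5} = \frac{9}{5} + \left(\frac{67}{5} + \frac{J}{5}\right) = \frac{76}{5} + \frac{J}{5}$)
$H = -1244$ ($H = 1055 - 2299 = -1244$)
$p{\left(-35,-11 \right)} + H = \left(\frac{76}{5} + \frac{1}{5} \left(-11\right)\right) - 1244 = \left(\frac{76}{5} - \frac{11}{5}\right) - 1244 = 13 - 1244 = -1231$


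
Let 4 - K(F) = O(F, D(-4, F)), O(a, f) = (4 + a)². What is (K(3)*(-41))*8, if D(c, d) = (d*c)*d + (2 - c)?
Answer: 14760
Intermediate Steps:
D(c, d) = 2 - c + c*d² (D(c, d) = (c*d)*d + (2 - c) = c*d² + (2 - c) = 2 - c + c*d²)
K(F) = 4 - (4 + F)²
(K(3)*(-41))*8 = ((4 - (4 + 3)²)*(-41))*8 = ((4 - 1*7²)*(-41))*8 = ((4 - 1*49)*(-41))*8 = ((4 - 49)*(-41))*8 = -45*(-41)*8 = 1845*8 = 14760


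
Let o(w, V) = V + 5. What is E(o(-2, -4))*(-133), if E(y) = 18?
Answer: -2394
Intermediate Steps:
o(w, V) = 5 + V
E(o(-2, -4))*(-133) = 18*(-133) = -2394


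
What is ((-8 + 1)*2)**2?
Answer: 196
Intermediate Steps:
((-8 + 1)*2)**2 = (-7*2)**2 = (-14)**2 = 196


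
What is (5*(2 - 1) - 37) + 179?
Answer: 147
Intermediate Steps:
(5*(2 - 1) - 37) + 179 = (5*1 - 37) + 179 = (5 - 37) + 179 = -32 + 179 = 147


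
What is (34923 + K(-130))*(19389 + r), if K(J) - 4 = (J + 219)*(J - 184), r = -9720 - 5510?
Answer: 29033979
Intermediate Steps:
r = -15230
K(J) = 4 + (-184 + J)*(219 + J) (K(J) = 4 + (J + 219)*(J - 184) = 4 + (219 + J)*(-184 + J) = 4 + (-184 + J)*(219 + J))
(34923 + K(-130))*(19389 + r) = (34923 + (-40292 + (-130)² + 35*(-130)))*(19389 - 15230) = (34923 + (-40292 + 16900 - 4550))*4159 = (34923 - 27942)*4159 = 6981*4159 = 29033979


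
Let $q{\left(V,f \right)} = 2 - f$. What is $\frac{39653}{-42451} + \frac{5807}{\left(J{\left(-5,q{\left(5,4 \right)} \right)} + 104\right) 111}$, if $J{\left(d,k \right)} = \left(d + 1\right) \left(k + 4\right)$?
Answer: $- \frac{176029411}{452357856} \approx -0.38914$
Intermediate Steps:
$J{\left(d,k \right)} = \left(1 + d\right) \left(4 + k\right)$
$\frac{39653}{-42451} + \frac{5807}{\left(J{\left(-5,q{\left(5,4 \right)} \right)} + 104\right) 111} = \frac{39653}{-42451} + \frac{5807}{\left(\left(4 + \left(2 - 4\right) + 4 \left(-5\right) - 5 \left(2 - 4\right)\right) + 104\right) 111} = 39653 \left(- \frac{1}{42451}\right) + \frac{5807}{\left(\left(4 + \left(2 - 4\right) - 20 - 5 \left(2 - 4\right)\right) + 104\right) 111} = - \frac{39653}{42451} + \frac{5807}{\left(\left(4 - 2 - 20 - -10\right) + 104\right) 111} = - \frac{39653}{42451} + \frac{5807}{\left(\left(4 - 2 - 20 + 10\right) + 104\right) 111} = - \frac{39653}{42451} + \frac{5807}{\left(-8 + 104\right) 111} = - \frac{39653}{42451} + \frac{5807}{96 \cdot 111} = - \frac{39653}{42451} + \frac{5807}{10656} = - \frac{176029411}{452357856}$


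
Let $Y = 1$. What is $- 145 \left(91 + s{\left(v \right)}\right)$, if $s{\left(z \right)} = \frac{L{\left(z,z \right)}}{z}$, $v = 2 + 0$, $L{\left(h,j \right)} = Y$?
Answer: $- \frac{26535}{2} \approx -13268.0$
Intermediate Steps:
$L{\left(h,j \right)} = 1$
$v = 2$
$s{\left(z \right)} = \frac{1}{z}$ ($s{\left(z \right)} = 1 \frac{1}{z} = \frac{1}{z}$)
$- 145 \left(91 + s{\left(v \right)}\right) = - 145 \left(91 + \frac{1}{2}\right) = \left(-145\right) \frac{183}{2} = - \frac{26535}{2}$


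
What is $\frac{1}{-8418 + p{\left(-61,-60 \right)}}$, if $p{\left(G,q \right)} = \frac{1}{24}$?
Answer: $- \frac{24}{202031} \approx -0.00011879$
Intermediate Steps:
$p{\left(G,q \right)} = \frac{1}{24}$
$\frac{1}{-8418 + p{\left(-61,-60 \right)}} = \frac{1}{-8418 + \frac{1}{24}} = \frac{1}{- \frac{202031}{24}} = - \frac{24}{202031}$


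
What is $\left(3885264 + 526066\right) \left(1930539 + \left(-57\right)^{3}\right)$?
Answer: $7699297170180$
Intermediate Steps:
$\left(3885264 + 526066\right) \left(1930539 + \left(-57\right)^{3}\right) = 4411330 \left(1930539 - 185193\right) = 4411330 \cdot 1745346 = 7699297170180$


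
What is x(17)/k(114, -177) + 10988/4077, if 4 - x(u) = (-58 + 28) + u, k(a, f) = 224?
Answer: 2530621/913248 ≈ 2.7710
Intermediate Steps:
x(u) = 34 - u (x(u) = 4 - ((-58 + 28) + u) = 4 - (-30 + u) = 4 + (30 - u) = 34 - u)
x(17)/k(114, -177) + 10988/4077 = (34 - 1*17)/224 + 10988/4077 = (34 - 17)*(1/224) + 10988*(1/4077) = 17*(1/224) + 10988/4077 = 17/224 + 10988/4077 = 2530621/913248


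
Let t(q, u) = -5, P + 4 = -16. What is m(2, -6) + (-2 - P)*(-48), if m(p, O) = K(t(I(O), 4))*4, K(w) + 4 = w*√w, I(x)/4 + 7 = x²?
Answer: -880 - 20*I*√5 ≈ -880.0 - 44.721*I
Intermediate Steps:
I(x) = -28 + 4*x²
P = -20 (P = -4 - 16 = -20)
K(w) = -4 + w^(3/2) (K(w) = -4 + w*√w = -4 + w^(3/2))
m(p, O) = -16 - 20*I*√5 (m(p, O) = (-4 + (-5)^(3/2))*4 = (-4 - 5*I*√5)*4 = -16 - 20*I*√5)
m(2, -6) + (-2 - P)*(-48) = (-16 - 20*I*√5) + (-2 - 1*(-20))*(-48) = (-16 - 20*I*√5) + (-2 + 20)*(-48) = (-16 - 20*I*√5) + 18*(-48) = (-16 - 20*I*√5) - 864 = -880 - 20*I*√5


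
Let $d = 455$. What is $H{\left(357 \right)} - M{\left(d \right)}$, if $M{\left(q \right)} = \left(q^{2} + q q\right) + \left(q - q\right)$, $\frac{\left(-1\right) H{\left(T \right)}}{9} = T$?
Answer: $-417263$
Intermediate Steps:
$H{\left(T \right)} = - 9 T$
$M{\left(q \right)} = 2 q^{2}$ ($M{\left(q \right)} = \left(q^{2} + q^{2}\right) + 0 = 2 q^{2} + 0 = 2 q^{2}$)
$H{\left(357 \right)} - M{\left(d \right)} = \left(-9\right) 357 - 2 \cdot 455^{2} = -3213 - 2 \cdot 207025 = -3213 - 414050 = -417263$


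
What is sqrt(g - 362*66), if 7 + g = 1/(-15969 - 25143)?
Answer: I*sqrt(1122055756838)/6852 ≈ 154.59*I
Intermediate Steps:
g = -287785/41112 (g = -7 + 1/(-15969 - 25143) = -7 + 1/(-41112) = -7 - 1/41112 = -287785/41112 ≈ -7.0000)
sqrt(g - 362*66) = sqrt(-287785/41112 - 362*66) = sqrt(-287785/41112 - 23892) = sqrt(-982535689/41112) = I*sqrt(1122055756838)/6852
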